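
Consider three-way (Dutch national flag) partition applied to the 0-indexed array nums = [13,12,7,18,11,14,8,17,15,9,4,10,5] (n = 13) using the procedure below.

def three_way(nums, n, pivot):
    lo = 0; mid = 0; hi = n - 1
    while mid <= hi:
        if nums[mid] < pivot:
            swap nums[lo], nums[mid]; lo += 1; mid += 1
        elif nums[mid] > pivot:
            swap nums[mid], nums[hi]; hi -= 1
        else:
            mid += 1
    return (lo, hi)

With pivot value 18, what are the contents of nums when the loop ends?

[13,12,7,11,14,8,17,15,9,4,10,5,18]

lo=0 mid=0 hi=12
13<18: swap(0,0), lo=1 mid=1 ⇒ [13,12,7,18,11,14,8,17,15,9,4,10,5]
12<18: swap(1,1), lo=2 mid=2 ⇒ [13,12,7,18,11,14,8,17,15,9,4,10,5]
7<18: swap(2,2), lo=3 mid=3 ⇒ [13,12,7,18,11,14,8,17,15,9,4,10,5]
18=18: mid=4
11<18: swap(3,4), lo=4 mid=5 ⇒ [13,12,7,11,18,14,8,17,15,9,4,10,5]
14<18: swap(4,5), lo=5 mid=6 ⇒ [13,12,7,11,14,18,8,17,15,9,4,10,5]
8<18: swap(5,6), lo=6 mid=7 ⇒ [13,12,7,11,14,8,18,17,15,9,4,10,5]
17<18: swap(6,7), lo=7 mid=8 ⇒ [13,12,7,11,14,8,17,18,15,9,4,10,5]
15<18: swap(7,8), lo=8 mid=9 ⇒ [13,12,7,11,14,8,17,15,18,9,4,10,5]
9<18: swap(8,9), lo=9 mid=10 ⇒ [13,12,7,11,14,8,17,15,9,18,4,10,5]
4<18: swap(9,10), lo=10 mid=11 ⇒ [13,12,7,11,14,8,17,15,9,4,18,10,5]
10<18: swap(10,11), lo=11 mid=12 ⇒ [13,12,7,11,14,8,17,15,9,4,10,18,5]
5<18: swap(11,12), lo=12 mid=13 ⇒ [13,12,7,11,14,8,17,15,9,4,10,5,18]
done. lo=12 hi=12; nums=[13,12,7,11,14,8,17,15,9,4,10,5,18]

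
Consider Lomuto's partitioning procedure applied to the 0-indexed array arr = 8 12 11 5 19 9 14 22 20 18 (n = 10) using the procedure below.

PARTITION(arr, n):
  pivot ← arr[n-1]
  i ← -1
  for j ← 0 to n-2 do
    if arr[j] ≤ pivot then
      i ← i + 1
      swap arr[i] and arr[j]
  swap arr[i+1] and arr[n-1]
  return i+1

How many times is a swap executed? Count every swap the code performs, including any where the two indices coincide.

pivot=18, i=-1
j=0: 8≤18, i=0, swap(0,0) ⇒ 8 12 11 5 19 9 14 22 20 18
j=1: 12≤18, i=1, swap(1,1) ⇒ 8 12 11 5 19 9 14 22 20 18
j=2: 11≤18, i=2, swap(2,2) ⇒ 8 12 11 5 19 9 14 22 20 18
j=3: 5≤18, i=3, swap(3,3) ⇒ 8 12 11 5 19 9 14 22 20 18
j=4: 19>18, skip
j=5: 9≤18, i=4, swap(4,5) ⇒ 8 12 11 5 9 19 14 22 20 18
j=6: 14≤18, i=5, swap(5,6) ⇒ 8 12 11 5 9 14 19 22 20 18
j=7: 22>18, skip
j=8: 20>18, skip
swap(6,9) ⇒ 8 12 11 5 9 14 18 22 20 19; return 6

7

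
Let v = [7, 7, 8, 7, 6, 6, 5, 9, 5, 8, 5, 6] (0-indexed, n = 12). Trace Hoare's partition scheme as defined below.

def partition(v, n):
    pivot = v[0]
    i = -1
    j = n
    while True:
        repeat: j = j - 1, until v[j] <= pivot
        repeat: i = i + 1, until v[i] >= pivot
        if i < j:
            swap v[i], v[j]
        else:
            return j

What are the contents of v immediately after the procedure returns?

pivot=7
j stops at 11 (6), i stops at 0 (7); swap ⇒ [6, 7, 8, 7, 6, 6, 5, 9, 5, 8, 5, 7]
j stops at 10 (5), i stops at 1 (7); swap ⇒ [6, 5, 8, 7, 6, 6, 5, 9, 5, 8, 7, 7]
j stops at 8 (5), i stops at 2 (8); swap ⇒ [6, 5, 5, 7, 6, 6, 5, 9, 8, 8, 7, 7]
j stops at 6 (5), i stops at 3 (7); swap ⇒ [6, 5, 5, 5, 6, 6, 7, 9, 8, 8, 7, 7]
j stops at 5, i stops at 6; i≥j ⇒ return 5. v=[6, 5, 5, 5, 6, 6, 7, 9, 8, 8, 7, 7]

[6, 5, 5, 5, 6, 6, 7, 9, 8, 8, 7, 7]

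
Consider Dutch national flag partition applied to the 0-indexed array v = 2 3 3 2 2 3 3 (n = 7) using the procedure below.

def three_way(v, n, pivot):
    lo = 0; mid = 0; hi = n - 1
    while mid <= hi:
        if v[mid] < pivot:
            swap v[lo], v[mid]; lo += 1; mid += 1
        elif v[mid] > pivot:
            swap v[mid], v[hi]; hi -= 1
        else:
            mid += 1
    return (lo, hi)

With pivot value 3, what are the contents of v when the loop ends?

pivot = 3; lo=0, mid=0, hi=6
v[mid]=2<3: swap v[0],v[0]; lo=1,mid=1 → 2 3 3 2 2 3 3
v[mid]=3=3: mid=2
v[mid]=3=3: mid=3
v[mid]=2<3: swap v[1],v[3]; lo=2,mid=4 → 2 2 3 3 2 3 3
v[mid]=2<3: swap v[2],v[4]; lo=3,mid=5 → 2 2 2 3 3 3 3
v[mid]=3=3: mid=6
v[mid]=3=3: mid=7
end: lo=3, hi=6; v = 2 2 2 3 3 3 3

2 2 2 3 3 3 3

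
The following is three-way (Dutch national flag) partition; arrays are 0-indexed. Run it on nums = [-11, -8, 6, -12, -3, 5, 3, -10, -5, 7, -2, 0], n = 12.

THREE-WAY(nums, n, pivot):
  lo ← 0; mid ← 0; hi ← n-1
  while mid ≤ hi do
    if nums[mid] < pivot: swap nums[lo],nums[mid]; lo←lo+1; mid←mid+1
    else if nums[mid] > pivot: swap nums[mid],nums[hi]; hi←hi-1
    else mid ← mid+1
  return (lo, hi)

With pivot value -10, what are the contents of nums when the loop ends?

lo=0 mid=0 hi=11
-11<-10: swap(0,0), lo=1 mid=1 ⇒ [-11, -8, 6, -12, -3, 5, 3, -10, -5, 7, -2, 0]
-8>-10: swap(1,11), hi=10 ⇒ [-11, 0, 6, -12, -3, 5, 3, -10, -5, 7, -2, -8]
0>-10: swap(1,10), hi=9 ⇒ [-11, -2, 6, -12, -3, 5, 3, -10, -5, 7, 0, -8]
-2>-10: swap(1,9), hi=8 ⇒ [-11, 7, 6, -12, -3, 5, 3, -10, -5, -2, 0, -8]
7>-10: swap(1,8), hi=7 ⇒ [-11, -5, 6, -12, -3, 5, 3, -10, 7, -2, 0, -8]
-5>-10: swap(1,7), hi=6 ⇒ [-11, -10, 6, -12, -3, 5, 3, -5, 7, -2, 0, -8]
-10=-10: mid=2
6>-10: swap(2,6), hi=5 ⇒ [-11, -10, 3, -12, -3, 5, 6, -5, 7, -2, 0, -8]
3>-10: swap(2,5), hi=4 ⇒ [-11, -10, 5, -12, -3, 3, 6, -5, 7, -2, 0, -8]
5>-10: swap(2,4), hi=3 ⇒ [-11, -10, -3, -12, 5, 3, 6, -5, 7, -2, 0, -8]
-3>-10: swap(2,3), hi=2 ⇒ [-11, -10, -12, -3, 5, 3, 6, -5, 7, -2, 0, -8]
-12<-10: swap(1,2), lo=2 mid=3 ⇒ [-11, -12, -10, -3, 5, 3, 6, -5, 7, -2, 0, -8]
done. lo=2 hi=2; nums=[-11, -12, -10, -3, 5, 3, 6, -5, 7, -2, 0, -8]

[-11, -12, -10, -3, 5, 3, 6, -5, 7, -2, 0, -8]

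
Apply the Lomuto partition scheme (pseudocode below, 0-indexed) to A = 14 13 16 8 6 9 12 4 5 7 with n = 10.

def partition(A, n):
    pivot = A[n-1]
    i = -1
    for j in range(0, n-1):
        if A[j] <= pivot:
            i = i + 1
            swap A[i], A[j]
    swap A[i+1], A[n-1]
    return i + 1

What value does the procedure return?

3

pivot = A[9] = 7; i = -1
j=0: A[0]=14 > 7 → no swap
j=1: A[1]=13 > 7 → no swap
j=2: A[2]=16 > 7 → no swap
j=3: A[3]=8 > 7 → no swap
j=4: A[4]=6 ≤ 7 → i=0, swap A[0],A[4] → 6 13 16 8 14 9 12 4 5 7
j=5: A[5]=9 > 7 → no swap
j=6: A[6]=12 > 7 → no swap
j=7: A[7]=4 ≤ 7 → i=1, swap A[1],A[7] → 6 4 16 8 14 9 12 13 5 7
j=8: A[8]=5 ≤ 7 → i=2, swap A[2],A[8] → 6 4 5 8 14 9 12 13 16 7
final swap A[3],A[9] → 6 4 5 7 14 9 12 13 16 8; return 3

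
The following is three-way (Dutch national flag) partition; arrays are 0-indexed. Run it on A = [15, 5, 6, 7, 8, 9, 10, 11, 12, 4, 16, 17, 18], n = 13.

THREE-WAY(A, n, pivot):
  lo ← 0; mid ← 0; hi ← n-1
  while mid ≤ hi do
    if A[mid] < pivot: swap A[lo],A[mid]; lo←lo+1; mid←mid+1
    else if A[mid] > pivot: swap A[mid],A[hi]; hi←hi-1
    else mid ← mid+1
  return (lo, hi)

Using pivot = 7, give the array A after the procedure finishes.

lo=0 mid=0 hi=12
15>7: swap(0,12), hi=11 ⇒ [18, 5, 6, 7, 8, 9, 10, 11, 12, 4, 16, 17, 15]
18>7: swap(0,11), hi=10 ⇒ [17, 5, 6, 7, 8, 9, 10, 11, 12, 4, 16, 18, 15]
17>7: swap(0,10), hi=9 ⇒ [16, 5, 6, 7, 8, 9, 10, 11, 12, 4, 17, 18, 15]
16>7: swap(0,9), hi=8 ⇒ [4, 5, 6, 7, 8, 9, 10, 11, 12, 16, 17, 18, 15]
4<7: swap(0,0), lo=1 mid=1 ⇒ [4, 5, 6, 7, 8, 9, 10, 11, 12, 16, 17, 18, 15]
5<7: swap(1,1), lo=2 mid=2 ⇒ [4, 5, 6, 7, 8, 9, 10, 11, 12, 16, 17, 18, 15]
6<7: swap(2,2), lo=3 mid=3 ⇒ [4, 5, 6, 7, 8, 9, 10, 11, 12, 16, 17, 18, 15]
7=7: mid=4
8>7: swap(4,8), hi=7 ⇒ [4, 5, 6, 7, 12, 9, 10, 11, 8, 16, 17, 18, 15]
12>7: swap(4,7), hi=6 ⇒ [4, 5, 6, 7, 11, 9, 10, 12, 8, 16, 17, 18, 15]
11>7: swap(4,6), hi=5 ⇒ [4, 5, 6, 7, 10, 9, 11, 12, 8, 16, 17, 18, 15]
10>7: swap(4,5), hi=4 ⇒ [4, 5, 6, 7, 9, 10, 11, 12, 8, 16, 17, 18, 15]
9>7: swap(4,4), hi=3 ⇒ [4, 5, 6, 7, 9, 10, 11, 12, 8, 16, 17, 18, 15]
done. lo=3 hi=3; A=[4, 5, 6, 7, 9, 10, 11, 12, 8, 16, 17, 18, 15]

[4, 5, 6, 7, 9, 10, 11, 12, 8, 16, 17, 18, 15]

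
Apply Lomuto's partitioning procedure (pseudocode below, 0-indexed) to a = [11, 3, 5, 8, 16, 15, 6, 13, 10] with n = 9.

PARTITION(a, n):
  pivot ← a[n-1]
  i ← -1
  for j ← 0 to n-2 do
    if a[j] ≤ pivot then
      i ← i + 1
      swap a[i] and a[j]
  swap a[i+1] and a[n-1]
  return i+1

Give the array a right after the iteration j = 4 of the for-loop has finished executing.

[3, 5, 8, 11, 16, 15, 6, 13, 10]

pivot = a[8] = 10; i = -1
j=0: a[0]=11 > 10 → no swap
j=1: a[1]=3 ≤ 10 → i=0, swap a[0],a[1] → [3, 11, 5, 8, 16, 15, 6, 13, 10]
j=2: a[2]=5 ≤ 10 → i=1, swap a[1],a[2] → [3, 5, 11, 8, 16, 15, 6, 13, 10]
j=3: a[3]=8 ≤ 10 → i=2, swap a[2],a[3] → [3, 5, 8, 11, 16, 15, 6, 13, 10]
j=4: a[4]=16 > 10 → no swap
(after j=4) a = [3, 5, 8, 11, 16, 15, 6, 13, 10]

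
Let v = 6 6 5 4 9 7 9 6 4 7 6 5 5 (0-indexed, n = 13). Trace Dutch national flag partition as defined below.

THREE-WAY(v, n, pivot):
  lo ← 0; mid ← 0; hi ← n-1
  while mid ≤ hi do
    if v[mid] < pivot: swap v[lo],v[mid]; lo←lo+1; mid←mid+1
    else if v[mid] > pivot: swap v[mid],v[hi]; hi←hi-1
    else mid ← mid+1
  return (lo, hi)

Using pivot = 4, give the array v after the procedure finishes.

pivot = 4; lo=0, mid=0, hi=12
v[mid]=6>4: swap v[0],v[12]; hi=11 → 5 6 5 4 9 7 9 6 4 7 6 5 6
v[mid]=5>4: swap v[0],v[11]; hi=10 → 5 6 5 4 9 7 9 6 4 7 6 5 6
v[mid]=5>4: swap v[0],v[10]; hi=9 → 6 6 5 4 9 7 9 6 4 7 5 5 6
v[mid]=6>4: swap v[0],v[9]; hi=8 → 7 6 5 4 9 7 9 6 4 6 5 5 6
v[mid]=7>4: swap v[0],v[8]; hi=7 → 4 6 5 4 9 7 9 6 7 6 5 5 6
v[mid]=4=4: mid=1
v[mid]=6>4: swap v[1],v[7]; hi=6 → 4 6 5 4 9 7 9 6 7 6 5 5 6
v[mid]=6>4: swap v[1],v[6]; hi=5 → 4 9 5 4 9 7 6 6 7 6 5 5 6
v[mid]=9>4: swap v[1],v[5]; hi=4 → 4 7 5 4 9 9 6 6 7 6 5 5 6
v[mid]=7>4: swap v[1],v[4]; hi=3 → 4 9 5 4 7 9 6 6 7 6 5 5 6
v[mid]=9>4: swap v[1],v[3]; hi=2 → 4 4 5 9 7 9 6 6 7 6 5 5 6
v[mid]=4=4: mid=2
v[mid]=5>4: swap v[2],v[2]; hi=1 → 4 4 5 9 7 9 6 6 7 6 5 5 6
end: lo=0, hi=1; v = 4 4 5 9 7 9 6 6 7 6 5 5 6

4 4 5 9 7 9 6 6 7 6 5 5 6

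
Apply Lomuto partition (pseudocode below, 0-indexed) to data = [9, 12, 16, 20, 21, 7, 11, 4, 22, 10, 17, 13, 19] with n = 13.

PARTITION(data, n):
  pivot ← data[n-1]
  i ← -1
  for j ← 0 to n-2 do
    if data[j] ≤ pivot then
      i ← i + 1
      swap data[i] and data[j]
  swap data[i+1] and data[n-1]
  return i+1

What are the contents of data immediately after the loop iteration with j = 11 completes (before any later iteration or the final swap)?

[9, 12, 16, 7, 11, 4, 10, 17, 13, 21, 20, 22, 19]

pivot=19, i=-1
j=0: 9≤19, i=0, swap(0,0) ⇒ [9, 12, 16, 20, 21, 7, 11, 4, 22, 10, 17, 13, 19]
j=1: 12≤19, i=1, swap(1,1) ⇒ [9, 12, 16, 20, 21, 7, 11, 4, 22, 10, 17, 13, 19]
j=2: 16≤19, i=2, swap(2,2) ⇒ [9, 12, 16, 20, 21, 7, 11, 4, 22, 10, 17, 13, 19]
j=3: 20>19, skip
j=4: 21>19, skip
j=5: 7≤19, i=3, swap(3,5) ⇒ [9, 12, 16, 7, 21, 20, 11, 4, 22, 10, 17, 13, 19]
j=6: 11≤19, i=4, swap(4,6) ⇒ [9, 12, 16, 7, 11, 20, 21, 4, 22, 10, 17, 13, 19]
j=7: 4≤19, i=5, swap(5,7) ⇒ [9, 12, 16, 7, 11, 4, 21, 20, 22, 10, 17, 13, 19]
j=8: 22>19, skip
j=9: 10≤19, i=6, swap(6,9) ⇒ [9, 12, 16, 7, 11, 4, 10, 20, 22, 21, 17, 13, 19]
j=10: 17≤19, i=7, swap(7,10) ⇒ [9, 12, 16, 7, 11, 4, 10, 17, 22, 21, 20, 13, 19]
j=11: 13≤19, i=8, swap(8,11) ⇒ [9, 12, 16, 7, 11, 4, 10, 17, 13, 21, 20, 22, 19]
(after j=11) data = [9, 12, 16, 7, 11, 4, 10, 17, 13, 21, 20, 22, 19]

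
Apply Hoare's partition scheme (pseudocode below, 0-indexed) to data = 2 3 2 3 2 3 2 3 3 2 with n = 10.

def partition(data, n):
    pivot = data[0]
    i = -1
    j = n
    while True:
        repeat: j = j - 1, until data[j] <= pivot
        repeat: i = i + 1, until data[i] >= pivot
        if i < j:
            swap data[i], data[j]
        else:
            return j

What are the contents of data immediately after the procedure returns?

pivot=2
j stops at 9 (2), i stops at 0 (2); swap ⇒ 2 3 2 3 2 3 2 3 3 2
j stops at 6 (2), i stops at 1 (3); swap ⇒ 2 2 2 3 2 3 3 3 3 2
j stops at 4 (2), i stops at 2 (2); swap ⇒ 2 2 2 3 2 3 3 3 3 2
j stops at 2, i stops at 3; i≥j ⇒ return 2. data=2 2 2 3 2 3 3 3 3 2

2 2 2 3 2 3 3 3 3 2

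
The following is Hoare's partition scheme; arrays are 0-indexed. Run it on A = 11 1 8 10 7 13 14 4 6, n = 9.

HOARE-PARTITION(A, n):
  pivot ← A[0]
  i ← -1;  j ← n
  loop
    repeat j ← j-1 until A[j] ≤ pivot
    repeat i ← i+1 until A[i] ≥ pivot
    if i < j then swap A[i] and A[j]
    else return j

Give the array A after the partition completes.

6 1 8 10 7 4 14 13 11

pivot=11
j stops at 8 (6), i stops at 0 (11); swap ⇒ 6 1 8 10 7 13 14 4 11
j stops at 7 (4), i stops at 5 (13); swap ⇒ 6 1 8 10 7 4 14 13 11
j stops at 5, i stops at 6; i≥j ⇒ return 5. A=6 1 8 10 7 4 14 13 11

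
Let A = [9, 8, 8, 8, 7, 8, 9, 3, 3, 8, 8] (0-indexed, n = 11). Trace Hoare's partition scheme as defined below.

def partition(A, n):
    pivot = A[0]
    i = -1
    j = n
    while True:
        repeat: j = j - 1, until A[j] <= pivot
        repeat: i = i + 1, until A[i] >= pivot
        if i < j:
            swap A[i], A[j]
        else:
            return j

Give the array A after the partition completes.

pivot=9
j stops at 10 (8), i stops at 0 (9); swap ⇒ [8, 8, 8, 8, 7, 8, 9, 3, 3, 8, 9]
j stops at 9 (8), i stops at 6 (9); swap ⇒ [8, 8, 8, 8, 7, 8, 8, 3, 3, 9, 9]
j stops at 8, i stops at 9; i≥j ⇒ return 8. A=[8, 8, 8, 8, 7, 8, 8, 3, 3, 9, 9]

[8, 8, 8, 8, 7, 8, 8, 3, 3, 9, 9]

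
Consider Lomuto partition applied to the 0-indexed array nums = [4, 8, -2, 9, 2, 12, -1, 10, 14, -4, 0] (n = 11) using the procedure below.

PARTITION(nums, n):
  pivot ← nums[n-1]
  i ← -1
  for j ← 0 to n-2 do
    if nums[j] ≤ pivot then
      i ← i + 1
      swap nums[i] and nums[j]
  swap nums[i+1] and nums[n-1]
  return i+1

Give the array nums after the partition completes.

pivot = nums[10] = 0; i = -1
j=0: nums[0]=4 > 0 → no swap
j=1: nums[1]=8 > 0 → no swap
j=2: nums[2]=-2 ≤ 0 → i=0, swap nums[0],nums[2] → [-2, 8, 4, 9, 2, 12, -1, 10, 14, -4, 0]
j=3: nums[3]=9 > 0 → no swap
j=4: nums[4]=2 > 0 → no swap
j=5: nums[5]=12 > 0 → no swap
j=6: nums[6]=-1 ≤ 0 → i=1, swap nums[1],nums[6] → [-2, -1, 4, 9, 2, 12, 8, 10, 14, -4, 0]
j=7: nums[7]=10 > 0 → no swap
j=8: nums[8]=14 > 0 → no swap
j=9: nums[9]=-4 ≤ 0 → i=2, swap nums[2],nums[9] → [-2, -1, -4, 9, 2, 12, 8, 10, 14, 4, 0]
final swap nums[3],nums[10] → [-2, -1, -4, 0, 2, 12, 8, 10, 14, 4, 9]; return 3

[-2, -1, -4, 0, 2, 12, 8, 10, 14, 4, 9]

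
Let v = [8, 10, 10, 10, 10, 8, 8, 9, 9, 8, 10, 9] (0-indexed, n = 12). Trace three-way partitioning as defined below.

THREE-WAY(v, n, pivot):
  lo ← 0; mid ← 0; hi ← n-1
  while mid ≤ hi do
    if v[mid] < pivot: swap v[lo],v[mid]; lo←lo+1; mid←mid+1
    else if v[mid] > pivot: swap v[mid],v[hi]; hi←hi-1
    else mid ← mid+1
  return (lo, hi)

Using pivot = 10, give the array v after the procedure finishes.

pivot = 10; lo=0, mid=0, hi=11
v[mid]=8<10: swap v[0],v[0]; lo=1,mid=1 → [8, 10, 10, 10, 10, 8, 8, 9, 9, 8, 10, 9]
v[mid]=10=10: mid=2
v[mid]=10=10: mid=3
v[mid]=10=10: mid=4
v[mid]=10=10: mid=5
v[mid]=8<10: swap v[1],v[5]; lo=2,mid=6 → [8, 8, 10, 10, 10, 10, 8, 9, 9, 8, 10, 9]
v[mid]=8<10: swap v[2],v[6]; lo=3,mid=7 → [8, 8, 8, 10, 10, 10, 10, 9, 9, 8, 10, 9]
v[mid]=9<10: swap v[3],v[7]; lo=4,mid=8 → [8, 8, 8, 9, 10, 10, 10, 10, 9, 8, 10, 9]
v[mid]=9<10: swap v[4],v[8]; lo=5,mid=9 → [8, 8, 8, 9, 9, 10, 10, 10, 10, 8, 10, 9]
v[mid]=8<10: swap v[5],v[9]; lo=6,mid=10 → [8, 8, 8, 9, 9, 8, 10, 10, 10, 10, 10, 9]
v[mid]=10=10: mid=11
v[mid]=9<10: swap v[6],v[11]; lo=7,mid=12 → [8, 8, 8, 9, 9, 8, 9, 10, 10, 10, 10, 10]
end: lo=7, hi=11; v = [8, 8, 8, 9, 9, 8, 9, 10, 10, 10, 10, 10]

[8, 8, 8, 9, 9, 8, 9, 10, 10, 10, 10, 10]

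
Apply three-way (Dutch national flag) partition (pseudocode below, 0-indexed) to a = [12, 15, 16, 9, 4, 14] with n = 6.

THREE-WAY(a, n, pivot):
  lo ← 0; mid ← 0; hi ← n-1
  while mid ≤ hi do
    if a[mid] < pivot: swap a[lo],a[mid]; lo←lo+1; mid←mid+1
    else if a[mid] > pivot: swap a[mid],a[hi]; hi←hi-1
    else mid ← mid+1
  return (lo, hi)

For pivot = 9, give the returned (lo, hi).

(1, 1)

lo=0 mid=0 hi=5
12>9: swap(0,5), hi=4 ⇒ [14, 15, 16, 9, 4, 12]
14>9: swap(0,4), hi=3 ⇒ [4, 15, 16, 9, 14, 12]
4<9: swap(0,0), lo=1 mid=1 ⇒ [4, 15, 16, 9, 14, 12]
15>9: swap(1,3), hi=2 ⇒ [4, 9, 16, 15, 14, 12]
9=9: mid=2
16>9: swap(2,2), hi=1 ⇒ [4, 9, 16, 15, 14, 12]
done. lo=1 hi=1; a=[4, 9, 16, 15, 14, 12]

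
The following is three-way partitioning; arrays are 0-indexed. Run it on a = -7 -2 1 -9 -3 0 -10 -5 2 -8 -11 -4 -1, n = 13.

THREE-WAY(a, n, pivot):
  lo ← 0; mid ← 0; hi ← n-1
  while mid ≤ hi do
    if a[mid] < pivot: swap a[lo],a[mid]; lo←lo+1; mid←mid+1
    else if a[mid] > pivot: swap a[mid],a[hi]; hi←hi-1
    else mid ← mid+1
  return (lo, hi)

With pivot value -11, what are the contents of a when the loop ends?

pivot = -11; lo=0, mid=0, hi=12
a[mid]=-7>-11: swap a[0],a[12]; hi=11 → -1 -2 1 -9 -3 0 -10 -5 2 -8 -11 -4 -7
a[mid]=-1>-11: swap a[0],a[11]; hi=10 → -4 -2 1 -9 -3 0 -10 -5 2 -8 -11 -1 -7
a[mid]=-4>-11: swap a[0],a[10]; hi=9 → -11 -2 1 -9 -3 0 -10 -5 2 -8 -4 -1 -7
a[mid]=-11=-11: mid=1
a[mid]=-2>-11: swap a[1],a[9]; hi=8 → -11 -8 1 -9 -3 0 -10 -5 2 -2 -4 -1 -7
a[mid]=-8>-11: swap a[1],a[8]; hi=7 → -11 2 1 -9 -3 0 -10 -5 -8 -2 -4 -1 -7
a[mid]=2>-11: swap a[1],a[7]; hi=6 → -11 -5 1 -9 -3 0 -10 2 -8 -2 -4 -1 -7
a[mid]=-5>-11: swap a[1],a[6]; hi=5 → -11 -10 1 -9 -3 0 -5 2 -8 -2 -4 -1 -7
a[mid]=-10>-11: swap a[1],a[5]; hi=4 → -11 0 1 -9 -3 -10 -5 2 -8 -2 -4 -1 -7
a[mid]=0>-11: swap a[1],a[4]; hi=3 → -11 -3 1 -9 0 -10 -5 2 -8 -2 -4 -1 -7
a[mid]=-3>-11: swap a[1],a[3]; hi=2 → -11 -9 1 -3 0 -10 -5 2 -8 -2 -4 -1 -7
a[mid]=-9>-11: swap a[1],a[2]; hi=1 → -11 1 -9 -3 0 -10 -5 2 -8 -2 -4 -1 -7
a[mid]=1>-11: swap a[1],a[1]; hi=0 → -11 1 -9 -3 0 -10 -5 2 -8 -2 -4 -1 -7
end: lo=0, hi=0; a = -11 1 -9 -3 0 -10 -5 2 -8 -2 -4 -1 -7

-11 1 -9 -3 0 -10 -5 2 -8 -2 -4 -1 -7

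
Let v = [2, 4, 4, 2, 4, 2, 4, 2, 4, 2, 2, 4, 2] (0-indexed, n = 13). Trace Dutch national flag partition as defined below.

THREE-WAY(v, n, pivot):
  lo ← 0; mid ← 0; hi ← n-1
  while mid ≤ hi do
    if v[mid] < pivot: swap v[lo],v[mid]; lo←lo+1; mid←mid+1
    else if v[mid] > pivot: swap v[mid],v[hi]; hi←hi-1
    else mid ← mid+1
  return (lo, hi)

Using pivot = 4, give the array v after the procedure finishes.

[2, 2, 2, 2, 2, 2, 2, 4, 4, 4, 4, 4, 4]

lo=0 mid=0 hi=12
2<4: swap(0,0), lo=1 mid=1 ⇒ [2, 4, 4, 2, 4, 2, 4, 2, 4, 2, 2, 4, 2]
4=4: mid=2
4=4: mid=3
2<4: swap(1,3), lo=2 mid=4 ⇒ [2, 2, 4, 4, 4, 2, 4, 2, 4, 2, 2, 4, 2]
4=4: mid=5
2<4: swap(2,5), lo=3 mid=6 ⇒ [2, 2, 2, 4, 4, 4, 4, 2, 4, 2, 2, 4, 2]
4=4: mid=7
2<4: swap(3,7), lo=4 mid=8 ⇒ [2, 2, 2, 2, 4, 4, 4, 4, 4, 2, 2, 4, 2]
4=4: mid=9
2<4: swap(4,9), lo=5 mid=10 ⇒ [2, 2, 2, 2, 2, 4, 4, 4, 4, 4, 2, 4, 2]
2<4: swap(5,10), lo=6 mid=11 ⇒ [2, 2, 2, 2, 2, 2, 4, 4, 4, 4, 4, 4, 2]
4=4: mid=12
2<4: swap(6,12), lo=7 mid=13 ⇒ [2, 2, 2, 2, 2, 2, 2, 4, 4, 4, 4, 4, 4]
done. lo=7 hi=12; v=[2, 2, 2, 2, 2, 2, 2, 4, 4, 4, 4, 4, 4]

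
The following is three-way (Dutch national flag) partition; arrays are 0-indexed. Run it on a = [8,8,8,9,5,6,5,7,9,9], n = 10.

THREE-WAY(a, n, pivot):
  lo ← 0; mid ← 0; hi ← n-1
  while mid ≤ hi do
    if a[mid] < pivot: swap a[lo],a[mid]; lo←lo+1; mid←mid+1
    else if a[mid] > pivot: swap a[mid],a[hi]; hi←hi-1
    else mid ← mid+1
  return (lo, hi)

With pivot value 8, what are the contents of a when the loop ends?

lo=0 mid=0 hi=9
8=8: mid=1
8=8: mid=2
8=8: mid=3
9>8: swap(3,9), hi=8 ⇒ [8,8,8,9,5,6,5,7,9,9]
9>8: swap(3,8), hi=7 ⇒ [8,8,8,9,5,6,5,7,9,9]
9>8: swap(3,7), hi=6 ⇒ [8,8,8,7,5,6,5,9,9,9]
7<8: swap(0,3), lo=1 mid=4 ⇒ [7,8,8,8,5,6,5,9,9,9]
5<8: swap(1,4), lo=2 mid=5 ⇒ [7,5,8,8,8,6,5,9,9,9]
6<8: swap(2,5), lo=3 mid=6 ⇒ [7,5,6,8,8,8,5,9,9,9]
5<8: swap(3,6), lo=4 mid=7 ⇒ [7,5,6,5,8,8,8,9,9,9]
done. lo=4 hi=6; a=[7,5,6,5,8,8,8,9,9,9]

[7,5,6,5,8,8,8,9,9,9]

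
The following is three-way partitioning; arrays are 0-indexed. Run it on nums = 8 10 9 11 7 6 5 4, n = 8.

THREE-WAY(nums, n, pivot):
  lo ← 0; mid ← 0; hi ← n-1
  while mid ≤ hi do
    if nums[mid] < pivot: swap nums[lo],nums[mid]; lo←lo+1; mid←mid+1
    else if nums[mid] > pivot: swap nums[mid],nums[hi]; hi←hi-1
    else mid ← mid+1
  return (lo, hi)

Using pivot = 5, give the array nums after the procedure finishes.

4 5 11 7 6 9 10 8

lo=0 mid=0 hi=7
8>5: swap(0,7), hi=6 ⇒ 4 10 9 11 7 6 5 8
4<5: swap(0,0), lo=1 mid=1 ⇒ 4 10 9 11 7 6 5 8
10>5: swap(1,6), hi=5 ⇒ 4 5 9 11 7 6 10 8
5=5: mid=2
9>5: swap(2,5), hi=4 ⇒ 4 5 6 11 7 9 10 8
6>5: swap(2,4), hi=3 ⇒ 4 5 7 11 6 9 10 8
7>5: swap(2,3), hi=2 ⇒ 4 5 11 7 6 9 10 8
11>5: swap(2,2), hi=1 ⇒ 4 5 11 7 6 9 10 8
done. lo=1 hi=1; nums=4 5 11 7 6 9 10 8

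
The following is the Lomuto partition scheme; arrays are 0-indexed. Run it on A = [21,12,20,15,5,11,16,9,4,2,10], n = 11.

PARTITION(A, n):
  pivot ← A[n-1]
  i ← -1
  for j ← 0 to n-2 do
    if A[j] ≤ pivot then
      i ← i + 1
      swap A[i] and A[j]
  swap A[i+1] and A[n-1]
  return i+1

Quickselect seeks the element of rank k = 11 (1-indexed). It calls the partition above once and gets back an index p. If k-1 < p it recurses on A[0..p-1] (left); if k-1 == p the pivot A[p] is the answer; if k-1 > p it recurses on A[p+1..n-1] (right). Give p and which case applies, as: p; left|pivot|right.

pivot=10, i=-1
j=0: 21>10, skip
j=1: 12>10, skip
j=2: 20>10, skip
j=3: 15>10, skip
j=4: 5≤10, i=0, swap(0,4) ⇒ [5,12,20,15,21,11,16,9,4,2,10]
j=5: 11>10, skip
j=6: 16>10, skip
j=7: 9≤10, i=1, swap(1,7) ⇒ [5,9,20,15,21,11,16,12,4,2,10]
j=8: 4≤10, i=2, swap(2,8) ⇒ [5,9,4,15,21,11,16,12,20,2,10]
j=9: 2≤10, i=3, swap(3,9) ⇒ [5,9,4,2,21,11,16,12,20,15,10]
swap(4,10) ⇒ [5,9,4,2,10,11,16,12,20,15,21]; return 4
p = 4; k-1 = 10 > 4 ⇒ right

4; right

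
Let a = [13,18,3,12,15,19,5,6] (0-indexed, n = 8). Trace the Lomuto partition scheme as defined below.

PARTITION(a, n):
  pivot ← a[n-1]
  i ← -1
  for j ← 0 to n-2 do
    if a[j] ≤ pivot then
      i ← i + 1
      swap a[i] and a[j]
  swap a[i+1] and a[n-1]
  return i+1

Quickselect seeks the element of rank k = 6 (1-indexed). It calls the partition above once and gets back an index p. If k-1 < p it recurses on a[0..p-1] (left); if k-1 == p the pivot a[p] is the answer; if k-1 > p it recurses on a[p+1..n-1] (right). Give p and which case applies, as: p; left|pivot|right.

pivot = a[7] = 6; i = -1
j=0: a[0]=13 > 6 → no swap
j=1: a[1]=18 > 6 → no swap
j=2: a[2]=3 ≤ 6 → i=0, swap a[0],a[2] → [3,18,13,12,15,19,5,6]
j=3: a[3]=12 > 6 → no swap
j=4: a[4]=15 > 6 → no swap
j=5: a[5]=19 > 6 → no swap
j=6: a[6]=5 ≤ 6 → i=1, swap a[1],a[6] → [3,5,13,12,15,19,18,6]
final swap a[2],a[7] → [3,5,6,12,15,19,18,13]; return 2
p = 2; k-1 = 5 > 2 ⇒ right

2; right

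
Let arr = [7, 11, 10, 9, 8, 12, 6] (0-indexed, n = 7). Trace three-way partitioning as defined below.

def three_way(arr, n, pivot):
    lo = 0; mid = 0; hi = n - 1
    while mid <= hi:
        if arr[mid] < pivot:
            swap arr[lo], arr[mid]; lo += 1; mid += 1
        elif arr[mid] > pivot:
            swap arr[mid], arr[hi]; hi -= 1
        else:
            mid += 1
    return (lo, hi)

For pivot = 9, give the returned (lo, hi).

(3, 3)

pivot = 9; lo=0, mid=0, hi=6
arr[mid]=7<9: swap arr[0],arr[0]; lo=1,mid=1 → [7, 11, 10, 9, 8, 12, 6]
arr[mid]=11>9: swap arr[1],arr[6]; hi=5 → [7, 6, 10, 9, 8, 12, 11]
arr[mid]=6<9: swap arr[1],arr[1]; lo=2,mid=2 → [7, 6, 10, 9, 8, 12, 11]
arr[mid]=10>9: swap arr[2],arr[5]; hi=4 → [7, 6, 12, 9, 8, 10, 11]
arr[mid]=12>9: swap arr[2],arr[4]; hi=3 → [7, 6, 8, 9, 12, 10, 11]
arr[mid]=8<9: swap arr[2],arr[2]; lo=3,mid=3 → [7, 6, 8, 9, 12, 10, 11]
arr[mid]=9=9: mid=4
end: lo=3, hi=3; arr = [7, 6, 8, 9, 12, 10, 11]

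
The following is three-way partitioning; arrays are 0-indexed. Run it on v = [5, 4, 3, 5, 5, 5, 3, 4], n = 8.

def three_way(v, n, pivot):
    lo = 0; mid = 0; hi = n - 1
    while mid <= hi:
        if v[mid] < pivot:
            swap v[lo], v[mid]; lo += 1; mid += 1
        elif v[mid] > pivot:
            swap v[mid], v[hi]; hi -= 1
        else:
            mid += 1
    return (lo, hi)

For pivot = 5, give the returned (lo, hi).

lo=0 mid=0 hi=7
5=5: mid=1
4<5: swap(0,1), lo=1 mid=2 ⇒ [4, 5, 3, 5, 5, 5, 3, 4]
3<5: swap(1,2), lo=2 mid=3 ⇒ [4, 3, 5, 5, 5, 5, 3, 4]
5=5: mid=4
5=5: mid=5
5=5: mid=6
3<5: swap(2,6), lo=3 mid=7 ⇒ [4, 3, 3, 5, 5, 5, 5, 4]
4<5: swap(3,7), lo=4 mid=8 ⇒ [4, 3, 3, 4, 5, 5, 5, 5]
done. lo=4 hi=7; v=[4, 3, 3, 4, 5, 5, 5, 5]

(4, 7)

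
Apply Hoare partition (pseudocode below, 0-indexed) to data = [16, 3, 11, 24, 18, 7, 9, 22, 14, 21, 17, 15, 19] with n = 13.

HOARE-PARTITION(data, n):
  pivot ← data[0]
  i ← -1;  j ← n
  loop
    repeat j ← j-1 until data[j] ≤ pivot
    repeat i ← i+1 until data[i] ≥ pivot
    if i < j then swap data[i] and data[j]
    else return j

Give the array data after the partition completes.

[15, 3, 11, 14, 9, 7, 18, 22, 24, 21, 17, 16, 19]

pivot=16
j stops at 11 (15), i stops at 0 (16); swap ⇒ [15, 3, 11, 24, 18, 7, 9, 22, 14, 21, 17, 16, 19]
j stops at 8 (14), i stops at 3 (24); swap ⇒ [15, 3, 11, 14, 18, 7, 9, 22, 24, 21, 17, 16, 19]
j stops at 6 (9), i stops at 4 (18); swap ⇒ [15, 3, 11, 14, 9, 7, 18, 22, 24, 21, 17, 16, 19]
j stops at 5, i stops at 6; i≥j ⇒ return 5. data=[15, 3, 11, 14, 9, 7, 18, 22, 24, 21, 17, 16, 19]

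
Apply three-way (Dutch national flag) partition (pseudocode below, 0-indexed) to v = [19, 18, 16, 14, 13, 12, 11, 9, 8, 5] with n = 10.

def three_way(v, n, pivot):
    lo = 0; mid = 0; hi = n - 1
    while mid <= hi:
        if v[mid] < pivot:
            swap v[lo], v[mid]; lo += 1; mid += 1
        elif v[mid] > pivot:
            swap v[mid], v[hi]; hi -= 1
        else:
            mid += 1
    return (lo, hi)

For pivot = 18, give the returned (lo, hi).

pivot = 18; lo=0, mid=0, hi=9
v[mid]=19>18: swap v[0],v[9]; hi=8 → [5, 18, 16, 14, 13, 12, 11, 9, 8, 19]
v[mid]=5<18: swap v[0],v[0]; lo=1,mid=1 → [5, 18, 16, 14, 13, 12, 11, 9, 8, 19]
v[mid]=18=18: mid=2
v[mid]=16<18: swap v[1],v[2]; lo=2,mid=3 → [5, 16, 18, 14, 13, 12, 11, 9, 8, 19]
v[mid]=14<18: swap v[2],v[3]; lo=3,mid=4 → [5, 16, 14, 18, 13, 12, 11, 9, 8, 19]
v[mid]=13<18: swap v[3],v[4]; lo=4,mid=5 → [5, 16, 14, 13, 18, 12, 11, 9, 8, 19]
v[mid]=12<18: swap v[4],v[5]; lo=5,mid=6 → [5, 16, 14, 13, 12, 18, 11, 9, 8, 19]
v[mid]=11<18: swap v[5],v[6]; lo=6,mid=7 → [5, 16, 14, 13, 12, 11, 18, 9, 8, 19]
v[mid]=9<18: swap v[6],v[7]; lo=7,mid=8 → [5, 16, 14, 13, 12, 11, 9, 18, 8, 19]
v[mid]=8<18: swap v[7],v[8]; lo=8,mid=9 → [5, 16, 14, 13, 12, 11, 9, 8, 18, 19]
end: lo=8, hi=8; v = [5, 16, 14, 13, 12, 11, 9, 8, 18, 19]

(8, 8)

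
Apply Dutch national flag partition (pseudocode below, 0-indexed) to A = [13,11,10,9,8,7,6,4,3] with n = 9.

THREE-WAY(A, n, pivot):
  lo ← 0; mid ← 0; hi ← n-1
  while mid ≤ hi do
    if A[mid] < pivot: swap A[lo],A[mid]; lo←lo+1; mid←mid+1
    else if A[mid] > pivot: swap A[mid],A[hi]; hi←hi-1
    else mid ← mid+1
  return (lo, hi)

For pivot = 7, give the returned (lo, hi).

(3, 3)

pivot = 7; lo=0, mid=0, hi=8
A[mid]=13>7: swap A[0],A[8]; hi=7 → [3,11,10,9,8,7,6,4,13]
A[mid]=3<7: swap A[0],A[0]; lo=1,mid=1 → [3,11,10,9,8,7,6,4,13]
A[mid]=11>7: swap A[1],A[7]; hi=6 → [3,4,10,9,8,7,6,11,13]
A[mid]=4<7: swap A[1],A[1]; lo=2,mid=2 → [3,4,10,9,8,7,6,11,13]
A[mid]=10>7: swap A[2],A[6]; hi=5 → [3,4,6,9,8,7,10,11,13]
A[mid]=6<7: swap A[2],A[2]; lo=3,mid=3 → [3,4,6,9,8,7,10,11,13]
A[mid]=9>7: swap A[3],A[5]; hi=4 → [3,4,6,7,8,9,10,11,13]
A[mid]=7=7: mid=4
A[mid]=8>7: swap A[4],A[4]; hi=3 → [3,4,6,7,8,9,10,11,13]
end: lo=3, hi=3; A = [3,4,6,7,8,9,10,11,13]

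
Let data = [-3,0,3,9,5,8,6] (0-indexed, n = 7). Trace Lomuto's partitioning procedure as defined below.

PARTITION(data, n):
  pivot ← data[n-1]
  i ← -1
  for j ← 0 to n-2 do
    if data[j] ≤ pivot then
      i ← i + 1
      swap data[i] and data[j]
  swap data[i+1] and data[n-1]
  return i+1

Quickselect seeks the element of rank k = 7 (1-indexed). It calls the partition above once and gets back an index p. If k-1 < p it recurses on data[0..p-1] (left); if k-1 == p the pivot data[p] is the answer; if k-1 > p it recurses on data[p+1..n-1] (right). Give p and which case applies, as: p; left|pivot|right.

4; right

pivot=6, i=-1
j=0: -3≤6, i=0, swap(0,0) ⇒ [-3,0,3,9,5,8,6]
j=1: 0≤6, i=1, swap(1,1) ⇒ [-3,0,3,9,5,8,6]
j=2: 3≤6, i=2, swap(2,2) ⇒ [-3,0,3,9,5,8,6]
j=3: 9>6, skip
j=4: 5≤6, i=3, swap(3,4) ⇒ [-3,0,3,5,9,8,6]
j=5: 8>6, skip
swap(4,6) ⇒ [-3,0,3,5,6,8,9]; return 4
p = 4; k-1 = 6 > 4 ⇒ right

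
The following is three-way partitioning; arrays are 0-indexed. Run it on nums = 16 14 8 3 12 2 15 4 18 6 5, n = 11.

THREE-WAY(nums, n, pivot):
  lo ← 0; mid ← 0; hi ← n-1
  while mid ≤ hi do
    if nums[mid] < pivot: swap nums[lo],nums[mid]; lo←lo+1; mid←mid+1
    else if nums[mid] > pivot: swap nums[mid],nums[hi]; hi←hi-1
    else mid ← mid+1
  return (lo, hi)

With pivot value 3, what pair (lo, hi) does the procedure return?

lo=0 mid=0 hi=10
16>3: swap(0,10), hi=9 ⇒ 5 14 8 3 12 2 15 4 18 6 16
5>3: swap(0,9), hi=8 ⇒ 6 14 8 3 12 2 15 4 18 5 16
6>3: swap(0,8), hi=7 ⇒ 18 14 8 3 12 2 15 4 6 5 16
18>3: swap(0,7), hi=6 ⇒ 4 14 8 3 12 2 15 18 6 5 16
4>3: swap(0,6), hi=5 ⇒ 15 14 8 3 12 2 4 18 6 5 16
15>3: swap(0,5), hi=4 ⇒ 2 14 8 3 12 15 4 18 6 5 16
2<3: swap(0,0), lo=1 mid=1 ⇒ 2 14 8 3 12 15 4 18 6 5 16
14>3: swap(1,4), hi=3 ⇒ 2 12 8 3 14 15 4 18 6 5 16
12>3: swap(1,3), hi=2 ⇒ 2 3 8 12 14 15 4 18 6 5 16
3=3: mid=2
8>3: swap(2,2), hi=1 ⇒ 2 3 8 12 14 15 4 18 6 5 16
done. lo=1 hi=1; nums=2 3 8 12 14 15 4 18 6 5 16

(1, 1)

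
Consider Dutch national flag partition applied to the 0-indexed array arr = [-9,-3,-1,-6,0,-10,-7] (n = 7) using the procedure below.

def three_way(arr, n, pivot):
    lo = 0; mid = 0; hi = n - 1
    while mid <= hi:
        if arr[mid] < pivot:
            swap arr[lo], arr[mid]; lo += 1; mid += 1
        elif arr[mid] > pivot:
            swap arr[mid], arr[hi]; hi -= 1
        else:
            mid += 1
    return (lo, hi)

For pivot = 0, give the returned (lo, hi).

(6, 6)

pivot = 0; lo=0, mid=0, hi=6
arr[mid]=-9<0: swap arr[0],arr[0]; lo=1,mid=1 → [-9,-3,-1,-6,0,-10,-7]
arr[mid]=-3<0: swap arr[1],arr[1]; lo=2,mid=2 → [-9,-3,-1,-6,0,-10,-7]
arr[mid]=-1<0: swap arr[2],arr[2]; lo=3,mid=3 → [-9,-3,-1,-6,0,-10,-7]
arr[mid]=-6<0: swap arr[3],arr[3]; lo=4,mid=4 → [-9,-3,-1,-6,0,-10,-7]
arr[mid]=0=0: mid=5
arr[mid]=-10<0: swap arr[4],arr[5]; lo=5,mid=6 → [-9,-3,-1,-6,-10,0,-7]
arr[mid]=-7<0: swap arr[5],arr[6]; lo=6,mid=7 → [-9,-3,-1,-6,-10,-7,0]
end: lo=6, hi=6; arr = [-9,-3,-1,-6,-10,-7,0]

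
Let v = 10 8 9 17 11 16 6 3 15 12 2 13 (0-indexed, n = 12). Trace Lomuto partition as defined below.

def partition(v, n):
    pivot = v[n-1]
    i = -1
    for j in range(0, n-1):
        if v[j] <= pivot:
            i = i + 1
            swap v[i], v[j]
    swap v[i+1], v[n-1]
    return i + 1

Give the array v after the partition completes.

10 8 9 11 6 3 12 2 13 17 16 15

pivot=13, i=-1
j=0: 10≤13, i=0, swap(0,0) ⇒ 10 8 9 17 11 16 6 3 15 12 2 13
j=1: 8≤13, i=1, swap(1,1) ⇒ 10 8 9 17 11 16 6 3 15 12 2 13
j=2: 9≤13, i=2, swap(2,2) ⇒ 10 8 9 17 11 16 6 3 15 12 2 13
j=3: 17>13, skip
j=4: 11≤13, i=3, swap(3,4) ⇒ 10 8 9 11 17 16 6 3 15 12 2 13
j=5: 16>13, skip
j=6: 6≤13, i=4, swap(4,6) ⇒ 10 8 9 11 6 16 17 3 15 12 2 13
j=7: 3≤13, i=5, swap(5,7) ⇒ 10 8 9 11 6 3 17 16 15 12 2 13
j=8: 15>13, skip
j=9: 12≤13, i=6, swap(6,9) ⇒ 10 8 9 11 6 3 12 16 15 17 2 13
j=10: 2≤13, i=7, swap(7,10) ⇒ 10 8 9 11 6 3 12 2 15 17 16 13
swap(8,11) ⇒ 10 8 9 11 6 3 12 2 13 17 16 15; return 8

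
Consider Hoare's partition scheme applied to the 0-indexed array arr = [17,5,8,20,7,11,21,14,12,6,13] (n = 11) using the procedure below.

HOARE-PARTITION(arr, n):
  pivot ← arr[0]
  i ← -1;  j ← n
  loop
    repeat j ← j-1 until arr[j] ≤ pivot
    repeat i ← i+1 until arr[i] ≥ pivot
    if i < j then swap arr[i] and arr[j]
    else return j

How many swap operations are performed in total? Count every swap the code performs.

3

pivot=17
j stops at 10 (13), i stops at 0 (17); swap ⇒ [13,5,8,20,7,11,21,14,12,6,17]
j stops at 9 (6), i stops at 3 (20); swap ⇒ [13,5,8,6,7,11,21,14,12,20,17]
j stops at 8 (12), i stops at 6 (21); swap ⇒ [13,5,8,6,7,11,12,14,21,20,17]
j stops at 7, i stops at 8; i≥j ⇒ return 7. arr=[13,5,8,6,7,11,12,14,21,20,17]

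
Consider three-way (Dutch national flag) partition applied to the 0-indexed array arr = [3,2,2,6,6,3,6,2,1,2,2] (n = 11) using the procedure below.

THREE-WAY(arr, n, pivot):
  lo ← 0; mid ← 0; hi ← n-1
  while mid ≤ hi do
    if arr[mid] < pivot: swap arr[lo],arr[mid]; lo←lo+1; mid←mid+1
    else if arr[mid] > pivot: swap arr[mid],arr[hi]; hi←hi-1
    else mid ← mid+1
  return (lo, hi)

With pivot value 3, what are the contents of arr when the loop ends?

lo=0 mid=0 hi=10
3=3: mid=1
2<3: swap(0,1), lo=1 mid=2 ⇒ [2,3,2,6,6,3,6,2,1,2,2]
2<3: swap(1,2), lo=2 mid=3 ⇒ [2,2,3,6,6,3,6,2,1,2,2]
6>3: swap(3,10), hi=9 ⇒ [2,2,3,2,6,3,6,2,1,2,6]
2<3: swap(2,3), lo=3 mid=4 ⇒ [2,2,2,3,6,3,6,2,1,2,6]
6>3: swap(4,9), hi=8 ⇒ [2,2,2,3,2,3,6,2,1,6,6]
2<3: swap(3,4), lo=4 mid=5 ⇒ [2,2,2,2,3,3,6,2,1,6,6]
3=3: mid=6
6>3: swap(6,8), hi=7 ⇒ [2,2,2,2,3,3,1,2,6,6,6]
1<3: swap(4,6), lo=5 mid=7 ⇒ [2,2,2,2,1,3,3,2,6,6,6]
2<3: swap(5,7), lo=6 mid=8 ⇒ [2,2,2,2,1,2,3,3,6,6,6]
done. lo=6 hi=7; arr=[2,2,2,2,1,2,3,3,6,6,6]

[2,2,2,2,1,2,3,3,6,6,6]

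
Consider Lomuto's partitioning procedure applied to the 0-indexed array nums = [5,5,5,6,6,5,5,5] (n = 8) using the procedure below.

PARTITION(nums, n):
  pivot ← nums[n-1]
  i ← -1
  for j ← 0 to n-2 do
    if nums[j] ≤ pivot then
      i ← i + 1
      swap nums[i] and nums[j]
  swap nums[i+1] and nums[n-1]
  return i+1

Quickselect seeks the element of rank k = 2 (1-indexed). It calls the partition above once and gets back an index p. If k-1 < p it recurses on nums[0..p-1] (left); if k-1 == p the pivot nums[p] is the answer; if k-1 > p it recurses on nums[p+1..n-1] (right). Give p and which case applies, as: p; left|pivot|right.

pivot = nums[7] = 5; i = -1
j=0: nums[0]=5 ≤ 5 → i=0, swap nums[0],nums[0] (no change) → [5,5,5,6,6,5,5,5]
j=1: nums[1]=5 ≤ 5 → i=1, swap nums[1],nums[1] (no change) → [5,5,5,6,6,5,5,5]
j=2: nums[2]=5 ≤ 5 → i=2, swap nums[2],nums[2] (no change) → [5,5,5,6,6,5,5,5]
j=3: nums[3]=6 > 5 → no swap
j=4: nums[4]=6 > 5 → no swap
j=5: nums[5]=5 ≤ 5 → i=3, swap nums[3],nums[5] → [5,5,5,5,6,6,5,5]
j=6: nums[6]=5 ≤ 5 → i=4, swap nums[4],nums[6] → [5,5,5,5,5,6,6,5]
final swap nums[5],nums[7] → [5,5,5,5,5,5,6,6]; return 5
p = 5; k-1 = 1 < 5 ⇒ left

5; left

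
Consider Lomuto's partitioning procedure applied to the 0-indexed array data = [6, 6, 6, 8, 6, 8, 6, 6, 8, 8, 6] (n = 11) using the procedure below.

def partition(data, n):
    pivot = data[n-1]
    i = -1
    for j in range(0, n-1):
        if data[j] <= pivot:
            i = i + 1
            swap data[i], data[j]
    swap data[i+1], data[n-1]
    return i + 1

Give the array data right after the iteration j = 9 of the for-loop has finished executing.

pivot = data[10] = 6; i = -1
j=0: data[0]=6 ≤ 6 → i=0, swap data[0],data[0] (no change) → [6, 6, 6, 8, 6, 8, 6, 6, 8, 8, 6]
j=1: data[1]=6 ≤ 6 → i=1, swap data[1],data[1] (no change) → [6, 6, 6, 8, 6, 8, 6, 6, 8, 8, 6]
j=2: data[2]=6 ≤ 6 → i=2, swap data[2],data[2] (no change) → [6, 6, 6, 8, 6, 8, 6, 6, 8, 8, 6]
j=3: data[3]=8 > 6 → no swap
j=4: data[4]=6 ≤ 6 → i=3, swap data[3],data[4] → [6, 6, 6, 6, 8, 8, 6, 6, 8, 8, 6]
j=5: data[5]=8 > 6 → no swap
j=6: data[6]=6 ≤ 6 → i=4, swap data[4],data[6] → [6, 6, 6, 6, 6, 8, 8, 6, 8, 8, 6]
j=7: data[7]=6 ≤ 6 → i=5, swap data[5],data[7] → [6, 6, 6, 6, 6, 6, 8, 8, 8, 8, 6]
j=8: data[8]=8 > 6 → no swap
j=9: data[9]=8 > 6 → no swap
(after j=9) data = [6, 6, 6, 6, 6, 6, 8, 8, 8, 8, 6]

[6, 6, 6, 6, 6, 6, 8, 8, 8, 8, 6]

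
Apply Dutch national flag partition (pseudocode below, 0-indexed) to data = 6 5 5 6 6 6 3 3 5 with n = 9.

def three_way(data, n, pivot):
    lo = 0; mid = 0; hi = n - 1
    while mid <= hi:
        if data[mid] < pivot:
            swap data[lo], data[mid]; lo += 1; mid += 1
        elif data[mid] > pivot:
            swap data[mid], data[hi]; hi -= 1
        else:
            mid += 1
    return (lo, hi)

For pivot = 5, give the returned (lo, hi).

(2, 4)

pivot = 5; lo=0, mid=0, hi=8
data[mid]=6>5: swap data[0],data[8]; hi=7 → 5 5 5 6 6 6 3 3 6
data[mid]=5=5: mid=1
data[mid]=5=5: mid=2
data[mid]=5=5: mid=3
data[mid]=6>5: swap data[3],data[7]; hi=6 → 5 5 5 3 6 6 3 6 6
data[mid]=3<5: swap data[0],data[3]; lo=1,mid=4 → 3 5 5 5 6 6 3 6 6
data[mid]=6>5: swap data[4],data[6]; hi=5 → 3 5 5 5 3 6 6 6 6
data[mid]=3<5: swap data[1],data[4]; lo=2,mid=5 → 3 3 5 5 5 6 6 6 6
data[mid]=6>5: swap data[5],data[5]; hi=4 → 3 3 5 5 5 6 6 6 6
end: lo=2, hi=4; data = 3 3 5 5 5 6 6 6 6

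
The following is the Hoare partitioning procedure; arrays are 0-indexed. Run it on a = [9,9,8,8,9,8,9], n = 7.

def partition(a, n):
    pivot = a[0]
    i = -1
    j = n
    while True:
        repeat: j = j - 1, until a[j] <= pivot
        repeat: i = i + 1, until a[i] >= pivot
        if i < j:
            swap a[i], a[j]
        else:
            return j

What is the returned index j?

4

pivot=9
j stops at 6 (9), i stops at 0 (9); swap ⇒ [9,9,8,8,9,8,9]
j stops at 5 (8), i stops at 1 (9); swap ⇒ [9,8,8,8,9,9,9]
j stops at 4, i stops at 4; i≥j ⇒ return 4. a=[9,8,8,8,9,9,9]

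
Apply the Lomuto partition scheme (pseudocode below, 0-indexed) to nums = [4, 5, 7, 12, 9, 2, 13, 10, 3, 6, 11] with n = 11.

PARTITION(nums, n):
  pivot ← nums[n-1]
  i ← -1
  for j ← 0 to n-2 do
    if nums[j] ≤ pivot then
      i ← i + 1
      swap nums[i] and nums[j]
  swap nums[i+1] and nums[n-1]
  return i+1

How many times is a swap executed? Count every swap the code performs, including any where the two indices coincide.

9

pivot = nums[10] = 11; i = -1
j=0: nums[0]=4 ≤ 11 → i=0, swap nums[0],nums[0] (no change) → [4, 5, 7, 12, 9, 2, 13, 10, 3, 6, 11]
j=1: nums[1]=5 ≤ 11 → i=1, swap nums[1],nums[1] (no change) → [4, 5, 7, 12, 9, 2, 13, 10, 3, 6, 11]
j=2: nums[2]=7 ≤ 11 → i=2, swap nums[2],nums[2] (no change) → [4, 5, 7, 12, 9, 2, 13, 10, 3, 6, 11]
j=3: nums[3]=12 > 11 → no swap
j=4: nums[4]=9 ≤ 11 → i=3, swap nums[3],nums[4] → [4, 5, 7, 9, 12, 2, 13, 10, 3, 6, 11]
j=5: nums[5]=2 ≤ 11 → i=4, swap nums[4],nums[5] → [4, 5, 7, 9, 2, 12, 13, 10, 3, 6, 11]
j=6: nums[6]=13 > 11 → no swap
j=7: nums[7]=10 ≤ 11 → i=5, swap nums[5],nums[7] → [4, 5, 7, 9, 2, 10, 13, 12, 3, 6, 11]
j=8: nums[8]=3 ≤ 11 → i=6, swap nums[6],nums[8] → [4, 5, 7, 9, 2, 10, 3, 12, 13, 6, 11]
j=9: nums[9]=6 ≤ 11 → i=7, swap nums[7],nums[9] → [4, 5, 7, 9, 2, 10, 3, 6, 13, 12, 11]
final swap nums[8],nums[10] → [4, 5, 7, 9, 2, 10, 3, 6, 11, 12, 13]; return 8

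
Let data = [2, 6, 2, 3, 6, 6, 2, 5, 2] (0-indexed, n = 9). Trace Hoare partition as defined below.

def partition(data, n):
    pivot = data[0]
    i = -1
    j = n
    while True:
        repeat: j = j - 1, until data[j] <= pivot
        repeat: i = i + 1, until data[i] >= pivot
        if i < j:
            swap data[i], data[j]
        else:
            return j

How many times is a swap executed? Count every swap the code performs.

pivot = data[0] = 2; i = -1, j = 9
j→8 (data[8]=2≤2), i→0 (data[0]=2≥2); i<j, swap → [2, 6, 2, 3, 6, 6, 2, 5, 2]
j→6 (data[6]=2≤2), i→1 (data[1]=6≥2); i<j, swap → [2, 2, 2, 3, 6, 6, 6, 5, 2]
j→2, i→2; i≥j, return j=2. data = [2, 2, 2, 3, 6, 6, 6, 5, 2]

2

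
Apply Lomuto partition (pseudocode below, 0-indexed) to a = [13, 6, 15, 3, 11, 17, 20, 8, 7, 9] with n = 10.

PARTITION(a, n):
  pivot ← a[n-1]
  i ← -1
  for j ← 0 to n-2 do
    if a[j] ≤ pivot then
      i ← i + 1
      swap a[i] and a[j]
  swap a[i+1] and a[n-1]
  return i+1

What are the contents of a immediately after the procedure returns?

[6, 3, 8, 7, 9, 17, 20, 15, 13, 11]

pivot = a[9] = 9; i = -1
j=0: a[0]=13 > 9 → no swap
j=1: a[1]=6 ≤ 9 → i=0, swap a[0],a[1] → [6, 13, 15, 3, 11, 17, 20, 8, 7, 9]
j=2: a[2]=15 > 9 → no swap
j=3: a[3]=3 ≤ 9 → i=1, swap a[1],a[3] → [6, 3, 15, 13, 11, 17, 20, 8, 7, 9]
j=4: a[4]=11 > 9 → no swap
j=5: a[5]=17 > 9 → no swap
j=6: a[6]=20 > 9 → no swap
j=7: a[7]=8 ≤ 9 → i=2, swap a[2],a[7] → [6, 3, 8, 13, 11, 17, 20, 15, 7, 9]
j=8: a[8]=7 ≤ 9 → i=3, swap a[3],a[8] → [6, 3, 8, 7, 11, 17, 20, 15, 13, 9]
final swap a[4],a[9] → [6, 3, 8, 7, 9, 17, 20, 15, 13, 11]; return 4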